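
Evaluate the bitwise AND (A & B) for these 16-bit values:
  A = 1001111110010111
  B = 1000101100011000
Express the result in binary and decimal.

Apply & to each column (1 only where both bits are 1):
  1001111110010111
& 1000101100011000
------------------
  1000101100010000

Answer: 1000101100010000 (35600)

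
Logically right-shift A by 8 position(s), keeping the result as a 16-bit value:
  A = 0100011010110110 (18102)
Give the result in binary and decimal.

Logical shift right by 8: drop the bottom 8 bit(s), prepend 8 zero(s) on the left.
  0100011010110110  ->  keep [01000110], discard [10110110], prepend 00000000
= 0000000001000110

Answer: 0000000001000110 (70)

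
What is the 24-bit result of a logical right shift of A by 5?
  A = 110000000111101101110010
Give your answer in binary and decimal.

Logical shift right by 5: drop the bottom 5 bit(s), prepend 5 zero(s) on the left.
  110000000111101101110010  ->  keep [1100000001111011011], discard [10010], prepend 00000
= 000001100000001111011011

Answer: 000001100000001111011011 (394203)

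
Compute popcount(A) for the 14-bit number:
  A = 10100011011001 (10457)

10100011011001
1-bits at positions (from bit 0 = LSB): 0, 3, 4, 6, 7, 11, 13
Count = 7

Answer: 7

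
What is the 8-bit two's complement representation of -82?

1. Binary of +82:  01010010
2. Invert bits:     10101101
3. Add 1:           10101110

Answer: 10101110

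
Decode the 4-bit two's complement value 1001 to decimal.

MSB is 1, so the value is negative. Find the magnitude:
1. Invert bits:  0110
2. Add 1:        0111  = 7
3. Apply sign:   -7

Answer: -7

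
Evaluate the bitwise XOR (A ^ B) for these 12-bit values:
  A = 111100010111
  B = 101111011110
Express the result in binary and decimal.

Apply ^ to each column (1 where bits differ):
  111100010111
^ 101111011110
--------------
  010011001001

Answer: 010011001001 (1225)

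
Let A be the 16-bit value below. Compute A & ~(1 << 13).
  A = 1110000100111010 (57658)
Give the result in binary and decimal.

Mask = ~(1 << 13) = 1101111111111111
Bit 13 of A is 1, so AND-ing with the mask clears it to 0.
  1110000100111010
& 1101111111111111
------------------
  1100000100111010

Answer: 1100000100111010 (49466)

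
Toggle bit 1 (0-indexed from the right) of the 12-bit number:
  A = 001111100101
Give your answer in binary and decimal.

Mask = 1 << 1 = 000000000010
Bit 1 of A is 0; XOR with the mask flips it to 1.
  001111100101
^ 000000000010
--------------
  001111100111

Answer: 001111100111 (999)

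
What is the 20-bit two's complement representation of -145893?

1. Binary of +145893:  00100011100111100101
2. Invert bits:     11011100011000011010
3. Add 1:           11011100011000011011

Answer: 11011100011000011011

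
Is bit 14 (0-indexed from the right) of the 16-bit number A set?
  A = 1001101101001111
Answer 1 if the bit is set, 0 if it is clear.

Bit 14 is the 15th from the right.
  1001101101001111
   ^
That bit is 0.

Answer: 0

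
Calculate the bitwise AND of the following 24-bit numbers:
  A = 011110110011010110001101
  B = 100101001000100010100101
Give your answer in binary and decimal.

Apply & to each column (1 only where both bits are 1):
  011110110011010110001101
& 100101001000100010100101
--------------------------
  000100000000000010000101

Answer: 000100000000000010000101 (1048709)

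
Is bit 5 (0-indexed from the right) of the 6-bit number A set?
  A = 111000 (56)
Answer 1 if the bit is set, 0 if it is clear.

Bit 5 is the 6th from the right.
  111000
  ^
That bit is 1.

Answer: 1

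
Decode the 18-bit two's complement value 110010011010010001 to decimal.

MSB is 1, so the value is negative. Find the magnitude:
1. Invert bits:  001101100101101110
2. Add 1:        001101100101101111  = 55663
3. Apply sign:   -55663

Answer: -55663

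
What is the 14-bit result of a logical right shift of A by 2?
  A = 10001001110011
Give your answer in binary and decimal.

Logical shift right by 2: drop the bottom 2 bit(s), prepend 2 zero(s) on the left.
  10001001110011  ->  keep [100010011100], discard [11], prepend 00
= 00100010011100

Answer: 00100010011100 (2204)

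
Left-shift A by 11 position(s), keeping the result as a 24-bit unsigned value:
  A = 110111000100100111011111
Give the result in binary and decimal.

Shift left by 11: drop the top 11 bit(s), append 11 zero(s) on the right.
  110111000100100111011111  ->  discard [11011100010], keep [0100111011111], append 00000000000
= 010011101111100000000000

Answer: 010011101111100000000000 (5175296)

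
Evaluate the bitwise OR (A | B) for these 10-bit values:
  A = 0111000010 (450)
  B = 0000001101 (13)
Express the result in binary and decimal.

Apply | to each column (1 where either bit is 1):
  0111000010
| 0000001101
------------
  0111001111

Answer: 0111001111 (463)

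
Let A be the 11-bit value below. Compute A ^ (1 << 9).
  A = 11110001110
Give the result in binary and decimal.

Mask = 1 << 9 = 01000000000
Bit 9 of A is 1; XOR with the mask flips it to 0.
  11110001110
^ 01000000000
-------------
  10110001110

Answer: 10110001110 (1422)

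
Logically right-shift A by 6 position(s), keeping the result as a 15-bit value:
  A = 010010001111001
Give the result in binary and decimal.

Logical shift right by 6: drop the bottom 6 bit(s), prepend 6 zero(s) on the left.
  010010001111001  ->  keep [010010001], discard [111001], prepend 000000
= 000000010010001

Answer: 000000010010001 (145)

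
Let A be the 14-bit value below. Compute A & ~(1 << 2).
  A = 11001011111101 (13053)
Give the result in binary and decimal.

Mask = ~(1 << 2) = 11111111111011
Bit 2 of A is 1, so AND-ing with the mask clears it to 0.
  11001011111101
& 11111111111011
----------------
  11001011111001

Answer: 11001011111001 (13049)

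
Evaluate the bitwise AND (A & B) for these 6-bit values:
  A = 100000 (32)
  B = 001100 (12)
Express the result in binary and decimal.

Apply & to each column (1 only where both bits are 1):
  100000
& 001100
--------
  000000

Answer: 000000 (0)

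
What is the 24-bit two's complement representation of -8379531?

1. Binary of +8379531:  011111111101110010001011
2. Invert bits:     100000000010001101110100
3. Add 1:           100000000010001101110101

Answer: 100000000010001101110101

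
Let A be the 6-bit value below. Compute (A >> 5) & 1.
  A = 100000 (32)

Bit 5 is the 6th from the right.
  100000
  ^
That bit is 1.

Answer: 1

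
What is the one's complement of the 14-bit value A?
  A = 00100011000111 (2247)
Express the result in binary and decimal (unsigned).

Flip each bit (0->1, 1->0):
  00100011000111
  11011100111000

Answer: 11011100111000 (14136)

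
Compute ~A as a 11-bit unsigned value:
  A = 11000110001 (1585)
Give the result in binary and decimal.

Flip each bit (0->1, 1->0):
  11000110001
  00111001110

Answer: 00111001110 (462)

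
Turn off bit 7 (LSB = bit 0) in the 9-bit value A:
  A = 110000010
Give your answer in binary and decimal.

Mask = ~(1 << 7) = 101111111
Bit 7 of A is 1, so AND-ing with the mask clears it to 0.
  110000010
& 101111111
-----------
  100000010

Answer: 100000010 (258)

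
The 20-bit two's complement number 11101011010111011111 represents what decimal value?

MSB is 1, so the value is negative. Find the magnitude:
1. Invert bits:  00010100101000100000
2. Add 1:        00010100101000100001  = 84513
3. Apply sign:   -84513

Answer: -84513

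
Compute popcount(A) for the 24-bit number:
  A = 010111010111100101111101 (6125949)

010111010111100101111101
1-bits at positions (from bit 0 = LSB): 0, 2, 3, 4, 5, 6, 8, 11, 12, 13, 14, 16, 18, 19, 20, 22
Count = 16

Answer: 16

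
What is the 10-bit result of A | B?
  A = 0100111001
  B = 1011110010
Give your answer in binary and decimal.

Apply | to each column (1 where either bit is 1):
  0100111001
| 1011110010
------------
  1111111011

Answer: 1111111011 (1019)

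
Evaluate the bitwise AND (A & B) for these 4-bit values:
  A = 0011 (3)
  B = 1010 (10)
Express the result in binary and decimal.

Apply & to each column (1 only where both bits are 1):
  0011
& 1010
------
  0010

Answer: 0010 (2)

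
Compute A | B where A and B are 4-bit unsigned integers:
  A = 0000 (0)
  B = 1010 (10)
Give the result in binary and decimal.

Apply | to each column (1 where either bit is 1):
  0000
| 1010
------
  1010

Answer: 1010 (10)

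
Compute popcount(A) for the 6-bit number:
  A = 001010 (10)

001010
1-bits at positions (from bit 0 = LSB): 1, 3
Count = 2

Answer: 2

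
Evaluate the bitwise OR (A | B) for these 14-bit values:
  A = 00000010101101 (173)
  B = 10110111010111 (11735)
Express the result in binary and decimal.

Apply | to each column (1 where either bit is 1):
  00000010101101
| 10110111010111
----------------
  10110111111111

Answer: 10110111111111 (11775)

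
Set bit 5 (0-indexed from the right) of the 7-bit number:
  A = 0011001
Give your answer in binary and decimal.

Mask = 1 << 5 = 0100000
Bit 5 of A is 0, so OR-ing with the mask flips it to 1.
  0011001
| 0100000
---------
  0111001

Answer: 0111001 (57)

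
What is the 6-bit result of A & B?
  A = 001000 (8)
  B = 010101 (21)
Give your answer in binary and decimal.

Apply & to each column (1 only where both bits are 1):
  001000
& 010101
--------
  000000

Answer: 000000 (0)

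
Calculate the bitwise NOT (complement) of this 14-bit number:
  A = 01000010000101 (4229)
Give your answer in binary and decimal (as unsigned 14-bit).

Flip each bit (0->1, 1->0):
  01000010000101
  10111101111010

Answer: 10111101111010 (12154)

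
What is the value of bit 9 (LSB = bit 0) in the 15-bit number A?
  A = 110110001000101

Bit 9 is the 10th from the right.
  110110001000101
       ^
That bit is 0.

Answer: 0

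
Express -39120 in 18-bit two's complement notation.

1. Binary of +39120:  001001100011010000
2. Invert bits:     110110011100101111
3. Add 1:           110110011100110000

Answer: 110110011100110000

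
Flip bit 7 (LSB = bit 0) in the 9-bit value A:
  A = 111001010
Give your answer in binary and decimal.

Mask = 1 << 7 = 010000000
Bit 7 of A is 1; XOR with the mask flips it to 0.
  111001010
^ 010000000
-----------
  101001010

Answer: 101001010 (330)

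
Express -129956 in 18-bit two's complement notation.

1. Binary of +129956:  011111101110100100
2. Invert bits:     100000010001011011
3. Add 1:           100000010001011100

Answer: 100000010001011100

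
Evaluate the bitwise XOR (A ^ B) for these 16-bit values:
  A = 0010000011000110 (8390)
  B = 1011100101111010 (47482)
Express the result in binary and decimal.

Apply ^ to each column (1 where bits differ):
  0010000011000110
^ 1011100101111010
------------------
  1001100110111100

Answer: 1001100110111100 (39356)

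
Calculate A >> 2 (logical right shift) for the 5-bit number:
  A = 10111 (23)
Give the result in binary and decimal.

Logical shift right by 2: drop the bottom 2 bit(s), prepend 2 zero(s) on the left.
  10111  ->  keep [101], discard [11], prepend 00
= 00101

Answer: 00101 (5)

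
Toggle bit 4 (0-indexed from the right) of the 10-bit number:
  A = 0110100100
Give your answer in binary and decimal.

Mask = 1 << 4 = 0000010000
Bit 4 of A is 0; XOR with the mask flips it to 1.
  0110100100
^ 0000010000
------------
  0110110100

Answer: 0110110100 (436)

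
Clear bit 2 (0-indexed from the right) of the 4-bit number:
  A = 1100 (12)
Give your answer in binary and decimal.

Mask = ~(1 << 2) = 1011
Bit 2 of A is 1, so AND-ing with the mask clears it to 0.
  1100
& 1011
------
  1000

Answer: 1000 (8)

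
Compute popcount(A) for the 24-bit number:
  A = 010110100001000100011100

010110100001000100011100
1-bits at positions (from bit 0 = LSB): 2, 3, 4, 8, 12, 17, 19, 20, 22
Count = 9

Answer: 9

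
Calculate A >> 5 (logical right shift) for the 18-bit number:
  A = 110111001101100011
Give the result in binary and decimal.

Logical shift right by 5: drop the bottom 5 bit(s), prepend 5 zero(s) on the left.
  110111001101100011  ->  keep [1101110011011], discard [00011], prepend 00000
= 000001101110011011

Answer: 000001101110011011 (7067)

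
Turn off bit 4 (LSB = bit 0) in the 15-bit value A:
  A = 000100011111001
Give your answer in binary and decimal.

Mask = ~(1 << 4) = 111111111101111
Bit 4 of A is 1, so AND-ing with the mask clears it to 0.
  000100011111001
& 111111111101111
-----------------
  000100011101001

Answer: 000100011101001 (2281)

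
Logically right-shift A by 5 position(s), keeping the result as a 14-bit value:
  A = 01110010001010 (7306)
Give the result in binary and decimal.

Logical shift right by 5: drop the bottom 5 bit(s), prepend 5 zero(s) on the left.
  01110010001010  ->  keep [011100100], discard [01010], prepend 00000
= 00000011100100

Answer: 00000011100100 (228)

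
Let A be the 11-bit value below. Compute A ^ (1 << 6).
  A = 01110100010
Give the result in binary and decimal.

Mask = 1 << 6 = 00001000000
Bit 6 of A is 0; XOR with the mask flips it to 1.
  01110100010
^ 00001000000
-------------
  01111100010

Answer: 01111100010 (994)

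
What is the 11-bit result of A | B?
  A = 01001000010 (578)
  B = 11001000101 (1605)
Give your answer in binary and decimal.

Apply | to each column (1 where either bit is 1):
  01001000010
| 11001000101
-------------
  11001000111

Answer: 11001000111 (1607)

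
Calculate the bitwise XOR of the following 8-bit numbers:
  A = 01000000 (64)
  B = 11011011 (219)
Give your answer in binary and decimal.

Apply ^ to each column (1 where bits differ):
  01000000
^ 11011011
----------
  10011011

Answer: 10011011 (155)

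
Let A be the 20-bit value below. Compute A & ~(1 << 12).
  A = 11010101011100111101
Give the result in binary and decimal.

Mask = ~(1 << 12) = 11111110111111111111
Bit 12 of A is 1, so AND-ing with the mask clears it to 0.
  11010101011100111101
& 11111110111111111111
----------------------
  11010100011100111101

Answer: 11010100011100111101 (870205)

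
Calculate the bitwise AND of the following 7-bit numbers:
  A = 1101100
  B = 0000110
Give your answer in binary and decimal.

Apply & to each column (1 only where both bits are 1):
  1101100
& 0000110
---------
  0000100

Answer: 0000100 (4)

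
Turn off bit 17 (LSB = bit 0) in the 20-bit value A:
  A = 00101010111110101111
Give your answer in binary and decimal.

Mask = ~(1 << 17) = 11011111111111111111
Bit 17 of A is 1, so AND-ing with the mask clears it to 0.
  00101010111110101111
& 11011111111111111111
----------------------
  00001010111110101111

Answer: 00001010111110101111 (44975)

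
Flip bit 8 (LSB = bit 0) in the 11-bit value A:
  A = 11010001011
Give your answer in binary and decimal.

Mask = 1 << 8 = 00100000000
Bit 8 of A is 0; XOR with the mask flips it to 1.
  11010001011
^ 00100000000
-------------
  11110001011

Answer: 11110001011 (1931)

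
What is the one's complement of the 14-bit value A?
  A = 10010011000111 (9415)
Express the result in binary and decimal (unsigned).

Flip each bit (0->1, 1->0):
  10010011000111
  01101100111000

Answer: 01101100111000 (6968)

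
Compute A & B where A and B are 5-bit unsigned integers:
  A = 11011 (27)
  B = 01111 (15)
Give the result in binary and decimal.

Apply & to each column (1 only where both bits are 1):
  11011
& 01111
-------
  01011

Answer: 01011 (11)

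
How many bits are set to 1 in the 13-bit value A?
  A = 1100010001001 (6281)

1100010001001
1-bits at positions (from bit 0 = LSB): 0, 3, 7, 11, 12
Count = 5

Answer: 5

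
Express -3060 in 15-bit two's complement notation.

1. Binary of +3060:  000101111110100
2. Invert bits:     111010000001011
3. Add 1:           111010000001100

Answer: 111010000001100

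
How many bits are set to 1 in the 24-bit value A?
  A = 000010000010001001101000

000010000010001001101000
1-bits at positions (from bit 0 = LSB): 3, 5, 6, 9, 13, 19
Count = 6

Answer: 6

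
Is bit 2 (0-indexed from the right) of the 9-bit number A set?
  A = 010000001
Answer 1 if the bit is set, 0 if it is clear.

Bit 2 is the 3rd from the right.
  010000001
        ^
That bit is 0.

Answer: 0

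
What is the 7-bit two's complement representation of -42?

1. Binary of +42:  0101010
2. Invert bits:     1010101
3. Add 1:           1010110

Answer: 1010110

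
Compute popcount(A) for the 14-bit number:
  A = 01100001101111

01100001101111
1-bits at positions (from bit 0 = LSB): 0, 1, 2, 3, 5, 6, 11, 12
Count = 8

Answer: 8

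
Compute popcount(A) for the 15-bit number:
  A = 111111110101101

111111110101101
1-bits at positions (from bit 0 = LSB): 0, 2, 3, 5, 7, 8, 9, 10, 11, 12, 13, 14
Count = 12

Answer: 12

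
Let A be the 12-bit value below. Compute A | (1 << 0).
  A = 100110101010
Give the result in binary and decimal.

Mask = 1 << 0 = 000000000001
Bit 0 of A is 0, so OR-ing with the mask flips it to 1.
  100110101010
| 000000000001
--------------
  100110101011

Answer: 100110101011 (2475)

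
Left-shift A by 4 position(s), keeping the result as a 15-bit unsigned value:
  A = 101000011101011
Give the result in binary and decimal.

Shift left by 4: drop the top 4 bit(s), append 4 zero(s) on the right.
  101000011101011  ->  discard [1010], keep [00011101011], append 0000
= 000111010110000

Answer: 000111010110000 (3760)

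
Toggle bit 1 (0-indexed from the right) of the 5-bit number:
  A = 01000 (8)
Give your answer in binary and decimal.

Mask = 1 << 1 = 00010
Bit 1 of A is 0; XOR with the mask flips it to 1.
  01000
^ 00010
-------
  01010

Answer: 01010 (10)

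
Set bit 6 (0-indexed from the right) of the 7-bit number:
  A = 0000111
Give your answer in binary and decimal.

Mask = 1 << 6 = 1000000
Bit 6 of A is 0, so OR-ing with the mask flips it to 1.
  0000111
| 1000000
---------
  1000111

Answer: 1000111 (71)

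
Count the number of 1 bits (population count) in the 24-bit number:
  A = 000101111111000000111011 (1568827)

000101111111000000111011
1-bits at positions (from bit 0 = LSB): 0, 1, 3, 4, 5, 12, 13, 14, 15, 16, 17, 18, 20
Count = 13

Answer: 13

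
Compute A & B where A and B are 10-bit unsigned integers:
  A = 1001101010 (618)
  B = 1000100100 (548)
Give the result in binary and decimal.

Apply & to each column (1 only where both bits are 1):
  1001101010
& 1000100100
------------
  1000100000

Answer: 1000100000 (544)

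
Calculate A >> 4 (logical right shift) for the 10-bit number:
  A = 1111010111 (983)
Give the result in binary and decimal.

Logical shift right by 4: drop the bottom 4 bit(s), prepend 4 zero(s) on the left.
  1111010111  ->  keep [111101], discard [0111], prepend 0000
= 0000111101

Answer: 0000111101 (61)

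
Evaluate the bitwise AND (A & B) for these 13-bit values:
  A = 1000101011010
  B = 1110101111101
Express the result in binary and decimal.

Apply & to each column (1 only where both bits are 1):
  1000101011010
& 1110101111101
---------------
  1000101011000

Answer: 1000101011000 (4440)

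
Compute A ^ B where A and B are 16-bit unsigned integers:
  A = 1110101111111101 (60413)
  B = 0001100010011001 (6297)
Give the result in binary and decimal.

Apply ^ to each column (1 where bits differ):
  1110101111111101
^ 0001100010011001
------------------
  1111001101100100

Answer: 1111001101100100 (62308)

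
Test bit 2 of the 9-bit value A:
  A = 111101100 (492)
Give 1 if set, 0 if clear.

Bit 2 is the 3rd from the right.
  111101100
        ^
That bit is 1.

Answer: 1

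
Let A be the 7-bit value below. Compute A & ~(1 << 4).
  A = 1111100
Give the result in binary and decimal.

Mask = ~(1 << 4) = 1101111
Bit 4 of A is 1, so AND-ing with the mask clears it to 0.
  1111100
& 1101111
---------
  1101100

Answer: 1101100 (108)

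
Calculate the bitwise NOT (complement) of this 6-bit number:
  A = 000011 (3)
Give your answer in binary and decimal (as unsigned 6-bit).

Flip each bit (0->1, 1->0):
  000011
  111100

Answer: 111100 (60)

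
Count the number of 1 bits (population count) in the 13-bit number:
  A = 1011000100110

1011000100110
1-bits at positions (from bit 0 = LSB): 1, 2, 5, 9, 10, 12
Count = 6

Answer: 6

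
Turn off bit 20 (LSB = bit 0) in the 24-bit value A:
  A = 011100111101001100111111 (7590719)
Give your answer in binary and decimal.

Mask = ~(1 << 20) = 111011111111111111111111
Bit 20 of A is 1, so AND-ing with the mask clears it to 0.
  011100111101001100111111
& 111011111111111111111111
--------------------------
  011000111101001100111111

Answer: 011000111101001100111111 (6542143)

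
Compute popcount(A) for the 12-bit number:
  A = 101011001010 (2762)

101011001010
1-bits at positions (from bit 0 = LSB): 1, 3, 6, 7, 9, 11
Count = 6

Answer: 6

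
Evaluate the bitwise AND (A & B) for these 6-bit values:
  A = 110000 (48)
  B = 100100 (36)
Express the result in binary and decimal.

Apply & to each column (1 only where both bits are 1):
  110000
& 100100
--------
  100000

Answer: 100000 (32)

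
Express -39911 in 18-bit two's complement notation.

1. Binary of +39911:  001001101111100111
2. Invert bits:     110110010000011000
3. Add 1:           110110010000011001

Answer: 110110010000011001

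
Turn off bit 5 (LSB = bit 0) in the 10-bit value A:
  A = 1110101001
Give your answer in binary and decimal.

Mask = ~(1 << 5) = 1111011111
Bit 5 of A is 1, so AND-ing with the mask clears it to 0.
  1110101001
& 1111011111
------------
  1110001001

Answer: 1110001001 (905)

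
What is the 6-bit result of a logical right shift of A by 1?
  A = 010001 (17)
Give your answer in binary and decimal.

Logical shift right by 1: drop the bottom 1 bit(s), prepend 1 zero(s) on the left.
  010001  ->  keep [01000], discard [1], prepend 0
= 001000

Answer: 001000 (8)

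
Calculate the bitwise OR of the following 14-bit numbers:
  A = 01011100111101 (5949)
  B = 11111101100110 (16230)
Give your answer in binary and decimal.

Apply | to each column (1 where either bit is 1):
  01011100111101
| 11111101100110
----------------
  11111101111111

Answer: 11111101111111 (16255)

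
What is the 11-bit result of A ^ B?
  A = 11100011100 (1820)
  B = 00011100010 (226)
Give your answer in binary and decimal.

Apply ^ to each column (1 where bits differ):
  11100011100
^ 00011100010
-------------
  11111111110

Answer: 11111111110 (2046)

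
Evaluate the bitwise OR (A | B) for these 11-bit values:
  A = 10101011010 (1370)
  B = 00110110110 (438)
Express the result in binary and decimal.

Apply | to each column (1 where either bit is 1):
  10101011010
| 00110110110
-------------
  10111111110

Answer: 10111111110 (1534)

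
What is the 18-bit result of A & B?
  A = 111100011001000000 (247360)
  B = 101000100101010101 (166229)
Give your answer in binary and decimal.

Apply & to each column (1 only where both bits are 1):
  111100011001000000
& 101000100101010101
--------------------
  101000000001000000

Answer: 101000000001000000 (163904)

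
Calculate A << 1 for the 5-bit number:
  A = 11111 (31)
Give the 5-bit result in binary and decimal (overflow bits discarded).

Shift left by 1: drop the top 1 bit(s), append 1 zero(s) on the right.
  11111  ->  discard [1], keep [1111], append 0
= 11110

Answer: 11110 (30)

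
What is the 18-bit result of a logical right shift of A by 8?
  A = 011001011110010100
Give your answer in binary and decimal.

Logical shift right by 8: drop the bottom 8 bit(s), prepend 8 zero(s) on the left.
  011001011110010100  ->  keep [0110010111], discard [10010100], prepend 00000000
= 000000000110010111

Answer: 000000000110010111 (407)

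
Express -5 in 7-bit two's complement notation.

1. Binary of +5:  0000101
2. Invert bits:     1111010
3. Add 1:           1111011

Answer: 1111011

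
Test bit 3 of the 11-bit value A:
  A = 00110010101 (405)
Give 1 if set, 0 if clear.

Bit 3 is the 4th from the right.
  00110010101
         ^
That bit is 0.

Answer: 0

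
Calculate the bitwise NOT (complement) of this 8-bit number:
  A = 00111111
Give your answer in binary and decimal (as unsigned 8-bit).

Flip each bit (0->1, 1->0):
  00111111
  11000000

Answer: 11000000 (192)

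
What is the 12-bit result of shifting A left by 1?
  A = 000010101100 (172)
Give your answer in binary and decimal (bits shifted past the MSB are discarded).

Shift left by 1: drop the top 1 bit(s), append 1 zero(s) on the right.
  000010101100  ->  discard [0], keep [00010101100], append 0
= 000101011000

Answer: 000101011000 (344)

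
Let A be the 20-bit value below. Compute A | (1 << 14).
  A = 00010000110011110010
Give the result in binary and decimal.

Mask = 1 << 14 = 00000100000000000000
Bit 14 of A is 0, so OR-ing with the mask flips it to 1.
  00010000110011110010
| 00000100000000000000
----------------------
  00010100110011110010

Answer: 00010100110011110010 (85234)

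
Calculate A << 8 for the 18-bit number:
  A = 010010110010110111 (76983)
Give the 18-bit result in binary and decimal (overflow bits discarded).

Shift left by 8: drop the top 8 bit(s), append 8 zero(s) on the right.
  010010110010110111  ->  discard [01001011], keep [0010110111], append 00000000
= 001011011100000000

Answer: 001011011100000000 (46848)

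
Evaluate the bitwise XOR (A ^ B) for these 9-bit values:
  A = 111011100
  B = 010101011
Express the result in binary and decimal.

Apply ^ to each column (1 where bits differ):
  111011100
^ 010101011
-----------
  101110111

Answer: 101110111 (375)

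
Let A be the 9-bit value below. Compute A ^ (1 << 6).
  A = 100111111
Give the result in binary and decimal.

Mask = 1 << 6 = 001000000
Bit 6 of A is 0; XOR with the mask flips it to 1.
  100111111
^ 001000000
-----------
  101111111

Answer: 101111111 (383)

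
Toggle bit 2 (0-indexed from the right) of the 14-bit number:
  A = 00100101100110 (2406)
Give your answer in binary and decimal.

Mask = 1 << 2 = 00000000000100
Bit 2 of A is 1; XOR with the mask flips it to 0.
  00100101100110
^ 00000000000100
----------------
  00100101100010

Answer: 00100101100010 (2402)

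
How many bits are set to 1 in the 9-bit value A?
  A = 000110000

000110000
1-bits at positions (from bit 0 = LSB): 4, 5
Count = 2

Answer: 2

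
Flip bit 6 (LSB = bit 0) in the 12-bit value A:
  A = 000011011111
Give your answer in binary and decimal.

Mask = 1 << 6 = 000001000000
Bit 6 of A is 1; XOR with the mask flips it to 0.
  000011011111
^ 000001000000
--------------
  000010011111

Answer: 000010011111 (159)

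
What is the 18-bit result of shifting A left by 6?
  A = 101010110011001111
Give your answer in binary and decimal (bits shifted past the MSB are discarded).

Shift left by 6: drop the top 6 bit(s), append 6 zero(s) on the right.
  101010110011001111  ->  discard [101010], keep [110011001111], append 000000
= 110011001111000000

Answer: 110011001111000000 (209856)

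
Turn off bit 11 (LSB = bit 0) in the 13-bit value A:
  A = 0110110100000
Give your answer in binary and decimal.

Mask = ~(1 << 11) = 1011111111111
Bit 11 of A is 1, so AND-ing with the mask clears it to 0.
  0110110100000
& 1011111111111
---------------
  0010110100000

Answer: 0010110100000 (1440)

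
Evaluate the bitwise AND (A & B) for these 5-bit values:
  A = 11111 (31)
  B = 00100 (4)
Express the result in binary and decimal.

Apply & to each column (1 only where both bits are 1):
  11111
& 00100
-------
  00100

Answer: 00100 (4)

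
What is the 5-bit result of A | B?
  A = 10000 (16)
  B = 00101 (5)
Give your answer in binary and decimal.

Apply | to each column (1 where either bit is 1):
  10000
| 00101
-------
  10101

Answer: 10101 (21)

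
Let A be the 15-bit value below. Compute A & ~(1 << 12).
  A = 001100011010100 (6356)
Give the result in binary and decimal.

Mask = ~(1 << 12) = 110111111111111
Bit 12 of A is 1, so AND-ing with the mask clears it to 0.
  001100011010100
& 110111111111111
-----------------
  000100011010100

Answer: 000100011010100 (2260)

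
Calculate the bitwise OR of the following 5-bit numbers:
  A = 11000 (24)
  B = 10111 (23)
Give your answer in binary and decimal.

Apply | to each column (1 where either bit is 1):
  11000
| 10111
-------
  11111

Answer: 11111 (31)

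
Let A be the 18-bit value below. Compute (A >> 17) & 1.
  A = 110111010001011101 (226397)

Bit 17 is the 18th from the right.
  110111010001011101
  ^
That bit is 1.

Answer: 1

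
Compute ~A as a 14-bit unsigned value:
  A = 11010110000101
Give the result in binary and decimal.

Flip each bit (0->1, 1->0):
  11010110000101
  00101001111010

Answer: 00101001111010 (2682)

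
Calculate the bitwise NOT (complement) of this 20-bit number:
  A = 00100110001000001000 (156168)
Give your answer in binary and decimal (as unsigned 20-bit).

Flip each bit (0->1, 1->0):
  00100110001000001000
  11011001110111110111

Answer: 11011001110111110111 (892407)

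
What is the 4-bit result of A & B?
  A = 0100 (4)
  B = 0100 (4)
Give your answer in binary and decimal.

Apply & to each column (1 only where both bits are 1):
  0100
& 0100
------
  0100

Answer: 0100 (4)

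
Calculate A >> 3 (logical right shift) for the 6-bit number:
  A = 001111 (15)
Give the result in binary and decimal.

Logical shift right by 3: drop the bottom 3 bit(s), prepend 3 zero(s) on the left.
  001111  ->  keep [001], discard [111], prepend 000
= 000001

Answer: 000001 (1)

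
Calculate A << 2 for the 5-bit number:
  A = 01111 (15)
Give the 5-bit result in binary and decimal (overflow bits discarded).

Shift left by 2: drop the top 2 bit(s), append 2 zero(s) on the right.
  01111  ->  discard [01], keep [111], append 00
= 11100

Answer: 11100 (28)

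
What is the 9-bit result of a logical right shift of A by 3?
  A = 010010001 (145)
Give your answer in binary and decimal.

Logical shift right by 3: drop the bottom 3 bit(s), prepend 3 zero(s) on the left.
  010010001  ->  keep [010010], discard [001], prepend 000
= 000010010

Answer: 000010010 (18)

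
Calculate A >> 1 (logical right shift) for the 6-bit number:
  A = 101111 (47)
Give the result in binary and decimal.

Logical shift right by 1: drop the bottom 1 bit(s), prepend 1 zero(s) on the left.
  101111  ->  keep [10111], discard [1], prepend 0
= 010111

Answer: 010111 (23)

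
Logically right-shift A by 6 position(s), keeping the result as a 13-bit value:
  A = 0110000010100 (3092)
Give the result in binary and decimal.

Logical shift right by 6: drop the bottom 6 bit(s), prepend 6 zero(s) on the left.
  0110000010100  ->  keep [0110000], discard [010100], prepend 000000
= 0000000110000

Answer: 0000000110000 (48)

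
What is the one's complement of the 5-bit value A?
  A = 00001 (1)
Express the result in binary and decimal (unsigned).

Flip each bit (0->1, 1->0):
  00001
  11110

Answer: 11110 (30)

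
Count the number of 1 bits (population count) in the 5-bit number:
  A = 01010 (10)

01010
1-bits at positions (from bit 0 = LSB): 1, 3
Count = 2

Answer: 2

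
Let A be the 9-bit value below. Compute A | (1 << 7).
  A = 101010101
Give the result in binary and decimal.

Mask = 1 << 7 = 010000000
Bit 7 of A is 0, so OR-ing with the mask flips it to 1.
  101010101
| 010000000
-----------
  111010101

Answer: 111010101 (469)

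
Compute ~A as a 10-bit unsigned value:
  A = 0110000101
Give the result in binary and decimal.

Flip each bit (0->1, 1->0):
  0110000101
  1001111010

Answer: 1001111010 (634)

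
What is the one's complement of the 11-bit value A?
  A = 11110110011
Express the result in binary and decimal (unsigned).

Flip each bit (0->1, 1->0):
  11110110011
  00001001100

Answer: 00001001100 (76)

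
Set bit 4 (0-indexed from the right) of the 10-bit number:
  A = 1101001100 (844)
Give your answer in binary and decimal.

Mask = 1 << 4 = 0000010000
Bit 4 of A is 0, so OR-ing with the mask flips it to 1.
  1101001100
| 0000010000
------------
  1101011100

Answer: 1101011100 (860)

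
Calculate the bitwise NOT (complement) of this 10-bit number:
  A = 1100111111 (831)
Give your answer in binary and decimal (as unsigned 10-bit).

Flip each bit (0->1, 1->0):
  1100111111
  0011000000

Answer: 0011000000 (192)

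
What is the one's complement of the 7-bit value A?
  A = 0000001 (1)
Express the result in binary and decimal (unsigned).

Flip each bit (0->1, 1->0):
  0000001
  1111110

Answer: 1111110 (126)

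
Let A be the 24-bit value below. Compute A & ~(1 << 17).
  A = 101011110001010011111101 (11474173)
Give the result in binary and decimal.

Mask = ~(1 << 17) = 111111011111111111111111
Bit 17 of A is 1, so AND-ing with the mask clears it to 0.
  101011110001010011111101
& 111111011111111111111111
--------------------------
  101011010001010011111101

Answer: 101011010001010011111101 (11343101)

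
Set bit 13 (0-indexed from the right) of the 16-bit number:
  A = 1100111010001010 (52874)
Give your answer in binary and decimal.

Mask = 1 << 13 = 0010000000000000
Bit 13 of A is 0, so OR-ing with the mask flips it to 1.
  1100111010001010
| 0010000000000000
------------------
  1110111010001010

Answer: 1110111010001010 (61066)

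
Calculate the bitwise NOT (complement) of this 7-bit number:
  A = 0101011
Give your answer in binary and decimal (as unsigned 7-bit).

Flip each bit (0->1, 1->0):
  0101011
  1010100

Answer: 1010100 (84)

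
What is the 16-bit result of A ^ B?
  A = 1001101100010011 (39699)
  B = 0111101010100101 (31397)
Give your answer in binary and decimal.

Apply ^ to each column (1 where bits differ):
  1001101100010011
^ 0111101010100101
------------------
  1110000110110110

Answer: 1110000110110110 (57782)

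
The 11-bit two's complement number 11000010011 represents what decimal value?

MSB is 1, so the value is negative. Find the magnitude:
1. Invert bits:  00111101100
2. Add 1:        00111101101  = 493
3. Apply sign:   -493

Answer: -493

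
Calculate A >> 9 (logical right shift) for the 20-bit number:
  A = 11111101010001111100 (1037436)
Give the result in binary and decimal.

Logical shift right by 9: drop the bottom 9 bit(s), prepend 9 zero(s) on the left.
  11111101010001111100  ->  keep [11111101010], discard [001111100], prepend 000000000
= 00000000011111101010

Answer: 00000000011111101010 (2026)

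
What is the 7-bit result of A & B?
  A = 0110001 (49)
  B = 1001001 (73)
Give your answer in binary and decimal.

Apply & to each column (1 only where both bits are 1):
  0110001
& 1001001
---------
  0000001

Answer: 0000001 (1)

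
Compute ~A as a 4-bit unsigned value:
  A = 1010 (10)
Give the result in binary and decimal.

Flip each bit (0->1, 1->0):
  1010
  0101

Answer: 0101 (5)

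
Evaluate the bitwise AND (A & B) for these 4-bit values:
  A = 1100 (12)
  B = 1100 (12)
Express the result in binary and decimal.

Apply & to each column (1 only where both bits are 1):
  1100
& 1100
------
  1100

Answer: 1100 (12)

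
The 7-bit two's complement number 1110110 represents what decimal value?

MSB is 1, so the value is negative. Find the magnitude:
1. Invert bits:  0001001
2. Add 1:        0001010  = 10
3. Apply sign:   -10

Answer: -10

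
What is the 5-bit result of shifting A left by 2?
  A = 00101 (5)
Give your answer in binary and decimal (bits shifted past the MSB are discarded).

Shift left by 2: drop the top 2 bit(s), append 2 zero(s) on the right.
  00101  ->  discard [00], keep [101], append 00
= 10100

Answer: 10100 (20)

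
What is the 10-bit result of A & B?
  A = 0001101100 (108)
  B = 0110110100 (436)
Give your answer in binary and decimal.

Apply & to each column (1 only where both bits are 1):
  0001101100
& 0110110100
------------
  0000100100

Answer: 0000100100 (36)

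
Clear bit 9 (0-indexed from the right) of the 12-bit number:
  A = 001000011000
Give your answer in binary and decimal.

Mask = ~(1 << 9) = 110111111111
Bit 9 of A is 1, so AND-ing with the mask clears it to 0.
  001000011000
& 110111111111
--------------
  000000011000

Answer: 000000011000 (24)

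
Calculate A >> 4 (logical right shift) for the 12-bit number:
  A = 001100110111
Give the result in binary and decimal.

Logical shift right by 4: drop the bottom 4 bit(s), prepend 4 zero(s) on the left.
  001100110111  ->  keep [00110011], discard [0111], prepend 0000
= 000000110011

Answer: 000000110011 (51)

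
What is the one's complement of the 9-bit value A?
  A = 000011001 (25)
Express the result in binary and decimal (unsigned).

Flip each bit (0->1, 1->0):
  000011001
  111100110

Answer: 111100110 (486)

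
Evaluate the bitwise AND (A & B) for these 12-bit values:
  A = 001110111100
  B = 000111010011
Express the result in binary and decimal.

Apply & to each column (1 only where both bits are 1):
  001110111100
& 000111010011
--------------
  000110010000

Answer: 000110010000 (400)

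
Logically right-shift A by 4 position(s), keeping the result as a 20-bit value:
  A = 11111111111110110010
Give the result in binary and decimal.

Logical shift right by 4: drop the bottom 4 bit(s), prepend 4 zero(s) on the left.
  11111111111110110010  ->  keep [1111111111111011], discard [0010], prepend 0000
= 00001111111111111011

Answer: 00001111111111111011 (65531)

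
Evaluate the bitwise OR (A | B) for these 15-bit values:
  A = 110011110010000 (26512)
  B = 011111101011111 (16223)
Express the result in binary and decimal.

Apply | to each column (1 where either bit is 1):
  110011110010000
| 011111101011111
-----------------
  111111111011111

Answer: 111111111011111 (32735)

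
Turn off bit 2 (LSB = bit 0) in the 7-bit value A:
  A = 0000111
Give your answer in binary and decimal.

Mask = ~(1 << 2) = 1111011
Bit 2 of A is 1, so AND-ing with the mask clears it to 0.
  0000111
& 1111011
---------
  0000011

Answer: 0000011 (3)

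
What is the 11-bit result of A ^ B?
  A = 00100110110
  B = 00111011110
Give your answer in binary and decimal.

Apply ^ to each column (1 where bits differ):
  00100110110
^ 00111011110
-------------
  00011101000

Answer: 00011101000 (232)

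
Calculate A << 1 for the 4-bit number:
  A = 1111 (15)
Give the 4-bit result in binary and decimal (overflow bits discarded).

Shift left by 1: drop the top 1 bit(s), append 1 zero(s) on the right.
  1111  ->  discard [1], keep [111], append 0
= 1110

Answer: 1110 (14)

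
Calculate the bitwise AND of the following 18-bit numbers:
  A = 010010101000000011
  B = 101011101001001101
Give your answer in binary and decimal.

Apply & to each column (1 only where both bits are 1):
  010010101000000011
& 101011101001001101
--------------------
  000010101000000001

Answer: 000010101000000001 (10753)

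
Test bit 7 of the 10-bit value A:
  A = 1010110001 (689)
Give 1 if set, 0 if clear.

Bit 7 is the 8th from the right.
  1010110001
    ^
That bit is 1.

Answer: 1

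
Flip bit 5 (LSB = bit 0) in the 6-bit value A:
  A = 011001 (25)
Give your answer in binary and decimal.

Mask = 1 << 5 = 100000
Bit 5 of A is 0; XOR with the mask flips it to 1.
  011001
^ 100000
--------
  111001

Answer: 111001 (57)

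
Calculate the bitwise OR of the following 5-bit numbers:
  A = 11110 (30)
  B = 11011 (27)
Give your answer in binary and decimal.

Apply | to each column (1 where either bit is 1):
  11110
| 11011
-------
  11111

Answer: 11111 (31)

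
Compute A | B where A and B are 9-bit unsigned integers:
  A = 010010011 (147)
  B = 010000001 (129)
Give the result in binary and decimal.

Apply | to each column (1 where either bit is 1):
  010010011
| 010000001
-----------
  010010011

Answer: 010010011 (147)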